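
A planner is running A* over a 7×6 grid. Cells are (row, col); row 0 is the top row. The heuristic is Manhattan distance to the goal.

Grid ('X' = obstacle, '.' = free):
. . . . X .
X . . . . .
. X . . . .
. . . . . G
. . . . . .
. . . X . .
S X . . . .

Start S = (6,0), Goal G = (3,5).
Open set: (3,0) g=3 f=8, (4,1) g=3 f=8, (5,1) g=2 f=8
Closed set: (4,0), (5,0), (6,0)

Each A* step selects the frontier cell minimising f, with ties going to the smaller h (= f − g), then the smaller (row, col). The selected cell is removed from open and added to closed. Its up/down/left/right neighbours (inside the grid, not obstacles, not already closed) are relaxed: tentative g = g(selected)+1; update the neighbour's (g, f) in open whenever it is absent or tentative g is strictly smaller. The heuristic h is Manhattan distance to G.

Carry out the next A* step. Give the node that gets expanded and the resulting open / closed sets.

expanded=(3,0); open=[(2,0) g=4 f=10, (3,1) g=4 f=8, (4,1) g=3 f=8, (5,1) g=2 f=8]; closed=[(3,0), (4,0), (5,0), (6,0)]

step 1: expand (3,0) (f=8, h=5) → closed; open now [(2,0) g=4 f=10, (3,1) g=4 f=8, (4,1) g=3 f=8, (5,1) g=2 f=8]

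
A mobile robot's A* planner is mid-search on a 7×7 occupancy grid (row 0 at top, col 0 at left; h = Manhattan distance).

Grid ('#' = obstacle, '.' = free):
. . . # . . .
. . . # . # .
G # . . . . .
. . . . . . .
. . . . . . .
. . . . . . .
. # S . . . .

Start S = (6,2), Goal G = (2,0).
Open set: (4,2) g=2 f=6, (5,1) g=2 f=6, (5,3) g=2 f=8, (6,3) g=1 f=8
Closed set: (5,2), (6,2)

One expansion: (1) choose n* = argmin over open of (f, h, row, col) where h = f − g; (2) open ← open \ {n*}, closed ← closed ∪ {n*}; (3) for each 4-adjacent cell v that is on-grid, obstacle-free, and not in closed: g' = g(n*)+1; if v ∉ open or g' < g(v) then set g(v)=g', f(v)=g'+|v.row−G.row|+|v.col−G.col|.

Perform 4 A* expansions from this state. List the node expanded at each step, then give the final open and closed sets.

step 1: expand (4,2) (f=6, h=4) → closed; open now [(3,2) g=3 f=6, (4,1) g=3 f=6, (4,3) g=3 f=8, (5,1) g=2 f=6, (5,3) g=2 f=8, (6,3) g=1 f=8]
step 2: expand (3,2) (f=6, h=3) → closed; open now [(2,2) g=4 f=6, (3,1) g=4 f=6, (3,3) g=4 f=8, (4,1) g=3 f=6, (4,3) g=3 f=8, (5,1) g=2 f=6, (5,3) g=2 f=8, (6,3) g=1 f=8]
step 3: expand (2,2) (f=6, h=2) → closed; open now [(1,2) g=5 f=8, (2,3) g=5 f=8, (3,1) g=4 f=6, (3,3) g=4 f=8, (4,1) g=3 f=6, (4,3) g=3 f=8, (5,1) g=2 f=6, (5,3) g=2 f=8, (6,3) g=1 f=8]
step 4: expand (3,1) (f=6, h=2) → closed; open now [(1,2) g=5 f=8, (2,3) g=5 f=8, (3,0) g=5 f=6, (3,3) g=4 f=8, (4,1) g=3 f=6, (4,3) g=3 f=8, (5,1) g=2 f=6, (5,3) g=2 f=8, (6,3) g=1 f=8]

order=[(4,2) → (3,2) → (2,2) → (3,1)]; open=[(1,2) g=5 f=8, (2,3) g=5 f=8, (3,0) g=5 f=6, (3,3) g=4 f=8, (4,1) g=3 f=6, (4,3) g=3 f=8, (5,1) g=2 f=6, (5,3) g=2 f=8, (6,3) g=1 f=8]; closed=[(2,2), (3,1), (3,2), (4,2), (5,2), (6,2)]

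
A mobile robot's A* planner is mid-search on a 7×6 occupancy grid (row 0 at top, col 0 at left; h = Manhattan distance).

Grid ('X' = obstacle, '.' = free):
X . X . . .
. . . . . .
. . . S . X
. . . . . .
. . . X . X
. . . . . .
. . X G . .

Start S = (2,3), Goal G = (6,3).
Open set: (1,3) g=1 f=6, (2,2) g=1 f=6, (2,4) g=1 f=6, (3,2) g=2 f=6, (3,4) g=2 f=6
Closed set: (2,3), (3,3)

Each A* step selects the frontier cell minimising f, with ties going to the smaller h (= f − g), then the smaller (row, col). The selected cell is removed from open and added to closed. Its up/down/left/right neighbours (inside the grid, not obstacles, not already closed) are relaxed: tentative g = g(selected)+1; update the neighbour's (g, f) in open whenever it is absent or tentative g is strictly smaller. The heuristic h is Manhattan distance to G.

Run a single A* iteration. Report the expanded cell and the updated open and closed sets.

step 1: expand (3,2) (f=6, h=4) → closed; open now [(1,3) g=1 f=6, (2,2) g=1 f=6, (2,4) g=1 f=6, (3,1) g=3 f=8, (3,4) g=2 f=6, (4,2) g=3 f=6]

expanded=(3,2); open=[(1,3) g=1 f=6, (2,2) g=1 f=6, (2,4) g=1 f=6, (3,1) g=3 f=8, (3,4) g=2 f=6, (4,2) g=3 f=6]; closed=[(2,3), (3,2), (3,3)]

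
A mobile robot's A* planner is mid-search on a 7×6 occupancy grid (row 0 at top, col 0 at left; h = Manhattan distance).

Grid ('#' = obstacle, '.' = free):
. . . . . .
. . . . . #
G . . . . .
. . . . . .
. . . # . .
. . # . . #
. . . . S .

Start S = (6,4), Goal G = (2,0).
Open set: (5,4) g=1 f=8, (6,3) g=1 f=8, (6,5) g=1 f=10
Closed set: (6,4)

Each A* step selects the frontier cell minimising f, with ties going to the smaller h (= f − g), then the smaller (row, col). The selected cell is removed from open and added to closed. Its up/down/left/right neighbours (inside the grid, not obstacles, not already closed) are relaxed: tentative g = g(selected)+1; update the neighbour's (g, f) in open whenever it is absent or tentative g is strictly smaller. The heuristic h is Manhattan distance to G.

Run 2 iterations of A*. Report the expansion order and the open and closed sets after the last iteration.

step 1: expand (5,4) (f=8, h=7) → closed; open now [(4,4) g=2 f=8, (5,3) g=2 f=8, (6,3) g=1 f=8, (6,5) g=1 f=10]
step 2: expand (4,4) (f=8, h=6) → closed; open now [(3,4) g=3 f=8, (4,5) g=3 f=10, (5,3) g=2 f=8, (6,3) g=1 f=8, (6,5) g=1 f=10]

order=[(5,4) → (4,4)]; open=[(3,4) g=3 f=8, (4,5) g=3 f=10, (5,3) g=2 f=8, (6,3) g=1 f=8, (6,5) g=1 f=10]; closed=[(4,4), (5,4), (6,4)]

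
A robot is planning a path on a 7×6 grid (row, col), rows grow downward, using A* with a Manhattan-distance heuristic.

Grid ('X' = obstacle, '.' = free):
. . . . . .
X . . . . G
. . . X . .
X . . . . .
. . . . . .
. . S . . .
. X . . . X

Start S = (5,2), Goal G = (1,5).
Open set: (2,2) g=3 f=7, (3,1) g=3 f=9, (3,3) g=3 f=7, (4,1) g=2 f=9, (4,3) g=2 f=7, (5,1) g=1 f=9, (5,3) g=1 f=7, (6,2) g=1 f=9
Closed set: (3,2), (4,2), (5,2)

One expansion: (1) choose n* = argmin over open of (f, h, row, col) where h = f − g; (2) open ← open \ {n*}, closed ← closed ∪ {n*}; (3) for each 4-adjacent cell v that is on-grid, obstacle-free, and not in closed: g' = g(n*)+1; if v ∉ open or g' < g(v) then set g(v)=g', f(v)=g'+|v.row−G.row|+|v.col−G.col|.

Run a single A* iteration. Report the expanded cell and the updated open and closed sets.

step 1: expand (2,2) (f=7, h=4) → closed; open now [(1,2) g=4 f=7, (2,1) g=4 f=9, (3,1) g=3 f=9, (3,3) g=3 f=7, (4,1) g=2 f=9, (4,3) g=2 f=7, (5,1) g=1 f=9, (5,3) g=1 f=7, (6,2) g=1 f=9]

expanded=(2,2); open=[(1,2) g=4 f=7, (2,1) g=4 f=9, (3,1) g=3 f=9, (3,3) g=3 f=7, (4,1) g=2 f=9, (4,3) g=2 f=7, (5,1) g=1 f=9, (5,3) g=1 f=7, (6,2) g=1 f=9]; closed=[(2,2), (3,2), (4,2), (5,2)]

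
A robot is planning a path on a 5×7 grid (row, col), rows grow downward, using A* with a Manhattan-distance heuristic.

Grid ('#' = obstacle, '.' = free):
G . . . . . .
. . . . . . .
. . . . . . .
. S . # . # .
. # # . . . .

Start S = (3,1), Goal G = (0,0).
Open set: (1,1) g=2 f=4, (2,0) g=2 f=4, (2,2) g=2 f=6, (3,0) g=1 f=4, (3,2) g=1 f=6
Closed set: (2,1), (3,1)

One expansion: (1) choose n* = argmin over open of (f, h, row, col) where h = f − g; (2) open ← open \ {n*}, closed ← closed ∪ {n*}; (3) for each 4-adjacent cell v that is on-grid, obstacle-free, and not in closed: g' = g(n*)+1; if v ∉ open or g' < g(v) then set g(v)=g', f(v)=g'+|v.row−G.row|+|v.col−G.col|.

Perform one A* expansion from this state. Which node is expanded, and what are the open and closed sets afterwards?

expanded=(1,1); open=[(0,1) g=3 f=4, (1,0) g=3 f=4, (1,2) g=3 f=6, (2,0) g=2 f=4, (2,2) g=2 f=6, (3,0) g=1 f=4, (3,2) g=1 f=6]; closed=[(1,1), (2,1), (3,1)]

step 1: expand (1,1) (f=4, h=2) → closed; open now [(0,1) g=3 f=4, (1,0) g=3 f=4, (1,2) g=3 f=6, (2,0) g=2 f=4, (2,2) g=2 f=6, (3,0) g=1 f=4, (3,2) g=1 f=6]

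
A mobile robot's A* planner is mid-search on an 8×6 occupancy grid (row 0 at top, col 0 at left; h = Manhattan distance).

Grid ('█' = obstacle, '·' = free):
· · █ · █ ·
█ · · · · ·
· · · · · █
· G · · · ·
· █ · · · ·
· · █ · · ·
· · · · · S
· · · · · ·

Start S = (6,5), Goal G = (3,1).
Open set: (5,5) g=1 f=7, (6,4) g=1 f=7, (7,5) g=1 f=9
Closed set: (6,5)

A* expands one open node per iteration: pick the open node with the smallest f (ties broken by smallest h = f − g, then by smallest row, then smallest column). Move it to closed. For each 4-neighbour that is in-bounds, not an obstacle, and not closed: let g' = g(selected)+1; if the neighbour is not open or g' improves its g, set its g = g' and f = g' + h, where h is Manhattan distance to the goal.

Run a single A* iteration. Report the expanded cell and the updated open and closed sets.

expanded=(5,5); open=[(4,5) g=2 f=7, (5,4) g=2 f=7, (6,4) g=1 f=7, (7,5) g=1 f=9]; closed=[(5,5), (6,5)]

step 1: expand (5,5) (f=7, h=6) → closed; open now [(4,5) g=2 f=7, (5,4) g=2 f=7, (6,4) g=1 f=7, (7,5) g=1 f=9]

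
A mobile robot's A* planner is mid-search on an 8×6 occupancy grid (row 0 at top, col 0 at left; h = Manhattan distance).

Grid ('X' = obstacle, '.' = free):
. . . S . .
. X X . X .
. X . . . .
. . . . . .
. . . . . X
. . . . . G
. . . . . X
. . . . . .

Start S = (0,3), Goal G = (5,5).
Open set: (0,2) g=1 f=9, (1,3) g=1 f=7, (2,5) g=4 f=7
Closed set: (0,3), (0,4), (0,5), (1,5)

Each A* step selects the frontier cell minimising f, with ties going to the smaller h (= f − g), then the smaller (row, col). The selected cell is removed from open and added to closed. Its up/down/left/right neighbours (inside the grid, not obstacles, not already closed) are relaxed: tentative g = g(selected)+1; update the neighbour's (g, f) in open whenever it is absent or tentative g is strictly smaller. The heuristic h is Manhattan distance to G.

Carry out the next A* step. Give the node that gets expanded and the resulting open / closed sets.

step 1: expand (2,5) (f=7, h=3) → closed; open now [(0,2) g=1 f=9, (1,3) g=1 f=7, (2,4) g=5 f=9, (3,5) g=5 f=7]

expanded=(2,5); open=[(0,2) g=1 f=9, (1,3) g=1 f=7, (2,4) g=5 f=9, (3,5) g=5 f=7]; closed=[(0,3), (0,4), (0,5), (1,5), (2,5)]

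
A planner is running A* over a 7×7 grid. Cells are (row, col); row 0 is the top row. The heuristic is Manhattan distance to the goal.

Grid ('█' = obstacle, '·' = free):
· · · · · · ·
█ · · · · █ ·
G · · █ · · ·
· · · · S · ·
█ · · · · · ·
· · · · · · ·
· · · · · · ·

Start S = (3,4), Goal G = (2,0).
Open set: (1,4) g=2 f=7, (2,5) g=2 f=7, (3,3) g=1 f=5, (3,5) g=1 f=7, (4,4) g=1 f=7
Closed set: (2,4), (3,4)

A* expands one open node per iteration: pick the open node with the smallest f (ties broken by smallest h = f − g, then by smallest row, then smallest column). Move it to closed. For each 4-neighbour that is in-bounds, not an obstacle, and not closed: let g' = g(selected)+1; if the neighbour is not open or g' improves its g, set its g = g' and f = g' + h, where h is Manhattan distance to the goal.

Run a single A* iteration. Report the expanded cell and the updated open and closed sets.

step 1: expand (3,3) (f=5, h=4) → closed; open now [(1,4) g=2 f=7, (2,5) g=2 f=7, (3,2) g=2 f=5, (3,5) g=1 f=7, (4,3) g=2 f=7, (4,4) g=1 f=7]

expanded=(3,3); open=[(1,4) g=2 f=7, (2,5) g=2 f=7, (3,2) g=2 f=5, (3,5) g=1 f=7, (4,3) g=2 f=7, (4,4) g=1 f=7]; closed=[(2,4), (3,3), (3,4)]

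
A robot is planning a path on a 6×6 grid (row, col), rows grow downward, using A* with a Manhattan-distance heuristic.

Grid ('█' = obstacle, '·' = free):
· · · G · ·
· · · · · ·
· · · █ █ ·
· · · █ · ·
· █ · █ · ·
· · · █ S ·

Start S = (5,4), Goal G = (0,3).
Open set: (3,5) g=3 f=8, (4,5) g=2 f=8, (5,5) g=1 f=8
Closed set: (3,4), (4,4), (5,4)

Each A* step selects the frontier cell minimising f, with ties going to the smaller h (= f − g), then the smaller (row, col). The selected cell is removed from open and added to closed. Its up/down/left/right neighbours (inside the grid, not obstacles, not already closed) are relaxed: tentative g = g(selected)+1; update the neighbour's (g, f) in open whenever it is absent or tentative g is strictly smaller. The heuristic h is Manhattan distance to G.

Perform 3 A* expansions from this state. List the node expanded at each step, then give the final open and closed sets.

order=[(3,5) → (2,5) → (1,5)]; open=[(0,5) g=6 f=8, (1,4) g=6 f=8, (4,5) g=2 f=8, (5,5) g=1 f=8]; closed=[(1,5), (2,5), (3,4), (3,5), (4,4), (5,4)]

step 1: expand (3,5) (f=8, h=5) → closed; open now [(2,5) g=4 f=8, (4,5) g=2 f=8, (5,5) g=1 f=8]
step 2: expand (2,5) (f=8, h=4) → closed; open now [(1,5) g=5 f=8, (4,5) g=2 f=8, (5,5) g=1 f=8]
step 3: expand (1,5) (f=8, h=3) → closed; open now [(0,5) g=6 f=8, (1,4) g=6 f=8, (4,5) g=2 f=8, (5,5) g=1 f=8]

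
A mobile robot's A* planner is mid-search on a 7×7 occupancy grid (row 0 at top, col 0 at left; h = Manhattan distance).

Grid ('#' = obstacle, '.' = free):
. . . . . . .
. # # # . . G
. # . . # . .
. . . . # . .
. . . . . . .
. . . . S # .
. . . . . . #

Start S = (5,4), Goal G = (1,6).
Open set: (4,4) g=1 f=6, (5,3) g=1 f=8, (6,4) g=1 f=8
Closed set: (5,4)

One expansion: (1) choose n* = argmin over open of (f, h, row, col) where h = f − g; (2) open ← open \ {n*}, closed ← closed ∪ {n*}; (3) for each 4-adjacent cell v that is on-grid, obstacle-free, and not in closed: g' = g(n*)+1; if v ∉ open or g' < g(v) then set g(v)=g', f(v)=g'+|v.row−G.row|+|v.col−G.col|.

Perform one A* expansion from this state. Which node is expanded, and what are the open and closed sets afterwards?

expanded=(4,4); open=[(4,3) g=2 f=8, (4,5) g=2 f=6, (5,3) g=1 f=8, (6,4) g=1 f=8]; closed=[(4,4), (5,4)]

step 1: expand (4,4) (f=6, h=5) → closed; open now [(4,3) g=2 f=8, (4,5) g=2 f=6, (5,3) g=1 f=8, (6,4) g=1 f=8]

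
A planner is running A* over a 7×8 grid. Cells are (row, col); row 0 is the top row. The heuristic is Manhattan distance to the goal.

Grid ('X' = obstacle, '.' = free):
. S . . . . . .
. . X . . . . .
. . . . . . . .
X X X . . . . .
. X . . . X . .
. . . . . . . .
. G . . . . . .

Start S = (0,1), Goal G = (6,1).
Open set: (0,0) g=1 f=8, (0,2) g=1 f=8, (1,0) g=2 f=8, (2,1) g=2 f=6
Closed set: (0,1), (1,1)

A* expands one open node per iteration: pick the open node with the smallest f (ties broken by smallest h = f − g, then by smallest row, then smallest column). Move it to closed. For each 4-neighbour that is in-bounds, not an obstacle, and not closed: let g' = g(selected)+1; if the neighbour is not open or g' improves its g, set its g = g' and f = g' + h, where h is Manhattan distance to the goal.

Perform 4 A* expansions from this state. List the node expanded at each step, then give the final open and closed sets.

step 1: expand (2,1) (f=6, h=4) → closed; open now [(0,0) g=1 f=8, (0,2) g=1 f=8, (1,0) g=2 f=8, (2,0) g=3 f=8, (2,2) g=3 f=8]
step 2: expand (2,0) (f=8, h=5) → closed; open now [(0,0) g=1 f=8, (0,2) g=1 f=8, (1,0) g=2 f=8, (2,2) g=3 f=8]
step 3: expand (2,2) (f=8, h=5) → closed; open now [(0,0) g=1 f=8, (0,2) g=1 f=8, (1,0) g=2 f=8, (2,3) g=4 f=10]
step 4: expand (1,0) (f=8, h=6) → closed; open now [(0,0) g=1 f=8, (0,2) g=1 f=8, (2,3) g=4 f=10]

order=[(2,1) → (2,0) → (2,2) → (1,0)]; open=[(0,0) g=1 f=8, (0,2) g=1 f=8, (2,3) g=4 f=10]; closed=[(0,1), (1,0), (1,1), (2,0), (2,1), (2,2)]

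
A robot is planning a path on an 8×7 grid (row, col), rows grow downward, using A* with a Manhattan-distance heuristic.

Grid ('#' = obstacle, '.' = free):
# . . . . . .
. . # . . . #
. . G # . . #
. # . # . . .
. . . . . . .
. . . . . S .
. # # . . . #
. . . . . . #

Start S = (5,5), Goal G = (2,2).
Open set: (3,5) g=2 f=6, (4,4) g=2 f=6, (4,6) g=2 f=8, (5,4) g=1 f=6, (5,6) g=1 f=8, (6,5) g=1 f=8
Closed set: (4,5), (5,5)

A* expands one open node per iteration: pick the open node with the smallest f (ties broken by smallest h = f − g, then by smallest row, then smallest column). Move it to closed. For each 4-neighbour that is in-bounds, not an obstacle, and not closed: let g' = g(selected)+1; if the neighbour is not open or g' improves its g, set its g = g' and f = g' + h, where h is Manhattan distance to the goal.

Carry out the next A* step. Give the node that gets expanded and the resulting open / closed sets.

step 1: expand (3,5) (f=6, h=4) → closed; open now [(2,5) g=3 f=6, (3,4) g=3 f=6, (3,6) g=3 f=8, (4,4) g=2 f=6, (4,6) g=2 f=8, (5,4) g=1 f=6, (5,6) g=1 f=8, (6,5) g=1 f=8]

expanded=(3,5); open=[(2,5) g=3 f=6, (3,4) g=3 f=6, (3,6) g=3 f=8, (4,4) g=2 f=6, (4,6) g=2 f=8, (5,4) g=1 f=6, (5,6) g=1 f=8, (6,5) g=1 f=8]; closed=[(3,5), (4,5), (5,5)]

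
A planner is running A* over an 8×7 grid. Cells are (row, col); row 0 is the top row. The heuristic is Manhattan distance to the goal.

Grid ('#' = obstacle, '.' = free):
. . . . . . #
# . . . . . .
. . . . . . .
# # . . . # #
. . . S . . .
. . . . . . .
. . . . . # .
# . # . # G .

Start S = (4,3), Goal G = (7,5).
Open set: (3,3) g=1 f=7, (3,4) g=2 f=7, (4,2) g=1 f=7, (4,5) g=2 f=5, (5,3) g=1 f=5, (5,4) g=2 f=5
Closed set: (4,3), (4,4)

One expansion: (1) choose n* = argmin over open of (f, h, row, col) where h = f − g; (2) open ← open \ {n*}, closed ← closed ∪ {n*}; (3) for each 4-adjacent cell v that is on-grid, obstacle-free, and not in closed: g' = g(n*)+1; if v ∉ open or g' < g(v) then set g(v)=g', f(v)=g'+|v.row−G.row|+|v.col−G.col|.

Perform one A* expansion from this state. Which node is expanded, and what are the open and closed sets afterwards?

step 1: expand (4,5) (f=5, h=3) → closed; open now [(3,3) g=1 f=7, (3,4) g=2 f=7, (4,2) g=1 f=7, (4,6) g=3 f=7, (5,3) g=1 f=5, (5,4) g=2 f=5, (5,5) g=3 f=5]

expanded=(4,5); open=[(3,3) g=1 f=7, (3,4) g=2 f=7, (4,2) g=1 f=7, (4,6) g=3 f=7, (5,3) g=1 f=5, (5,4) g=2 f=5, (5,5) g=3 f=5]; closed=[(4,3), (4,4), (4,5)]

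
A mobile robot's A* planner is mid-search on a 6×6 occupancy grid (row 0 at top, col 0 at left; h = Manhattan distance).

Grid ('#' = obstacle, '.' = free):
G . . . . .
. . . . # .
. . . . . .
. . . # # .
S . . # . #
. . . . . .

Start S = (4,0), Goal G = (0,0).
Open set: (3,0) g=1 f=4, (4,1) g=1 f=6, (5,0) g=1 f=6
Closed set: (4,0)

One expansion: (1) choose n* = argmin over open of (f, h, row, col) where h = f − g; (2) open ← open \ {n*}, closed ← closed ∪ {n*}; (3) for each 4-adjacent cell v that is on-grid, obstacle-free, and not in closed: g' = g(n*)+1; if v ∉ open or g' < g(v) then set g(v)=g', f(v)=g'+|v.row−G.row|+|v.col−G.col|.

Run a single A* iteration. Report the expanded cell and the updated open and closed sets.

expanded=(3,0); open=[(2,0) g=2 f=4, (3,1) g=2 f=6, (4,1) g=1 f=6, (5,0) g=1 f=6]; closed=[(3,0), (4,0)]

step 1: expand (3,0) (f=4, h=3) → closed; open now [(2,0) g=2 f=4, (3,1) g=2 f=6, (4,1) g=1 f=6, (5,0) g=1 f=6]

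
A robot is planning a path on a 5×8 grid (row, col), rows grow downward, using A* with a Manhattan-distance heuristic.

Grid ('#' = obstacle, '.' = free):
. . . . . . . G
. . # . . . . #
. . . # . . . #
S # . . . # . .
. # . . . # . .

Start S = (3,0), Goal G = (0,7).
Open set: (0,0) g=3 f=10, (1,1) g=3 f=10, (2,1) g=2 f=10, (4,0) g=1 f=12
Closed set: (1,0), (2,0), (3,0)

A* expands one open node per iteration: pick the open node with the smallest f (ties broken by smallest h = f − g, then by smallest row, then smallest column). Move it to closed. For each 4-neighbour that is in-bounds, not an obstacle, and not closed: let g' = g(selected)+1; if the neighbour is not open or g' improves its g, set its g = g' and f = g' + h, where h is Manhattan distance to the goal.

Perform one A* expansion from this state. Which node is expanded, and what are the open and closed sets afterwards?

step 1: expand (0,0) (f=10, h=7) → closed; open now [(0,1) g=4 f=10, (1,1) g=3 f=10, (2,1) g=2 f=10, (4,0) g=1 f=12]

expanded=(0,0); open=[(0,1) g=4 f=10, (1,1) g=3 f=10, (2,1) g=2 f=10, (4,0) g=1 f=12]; closed=[(0,0), (1,0), (2,0), (3,0)]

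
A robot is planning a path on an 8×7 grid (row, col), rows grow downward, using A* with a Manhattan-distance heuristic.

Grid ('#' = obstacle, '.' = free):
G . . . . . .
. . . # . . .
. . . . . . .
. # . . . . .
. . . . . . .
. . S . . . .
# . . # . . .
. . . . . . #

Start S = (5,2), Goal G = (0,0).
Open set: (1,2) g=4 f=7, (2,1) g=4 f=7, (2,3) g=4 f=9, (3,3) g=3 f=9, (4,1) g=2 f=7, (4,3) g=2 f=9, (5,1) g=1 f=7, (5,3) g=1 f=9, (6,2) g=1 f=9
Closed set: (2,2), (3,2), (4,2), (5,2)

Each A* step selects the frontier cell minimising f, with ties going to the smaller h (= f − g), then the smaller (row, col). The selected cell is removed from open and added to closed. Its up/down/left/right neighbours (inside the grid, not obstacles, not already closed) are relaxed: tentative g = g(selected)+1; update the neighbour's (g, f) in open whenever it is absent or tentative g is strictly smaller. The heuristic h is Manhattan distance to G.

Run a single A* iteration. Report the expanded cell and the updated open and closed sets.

step 1: expand (1,2) (f=7, h=3) → closed; open now [(0,2) g=5 f=7, (1,1) g=5 f=7, (2,1) g=4 f=7, (2,3) g=4 f=9, (3,3) g=3 f=9, (4,1) g=2 f=7, (4,3) g=2 f=9, (5,1) g=1 f=7, (5,3) g=1 f=9, (6,2) g=1 f=9]

expanded=(1,2); open=[(0,2) g=5 f=7, (1,1) g=5 f=7, (2,1) g=4 f=7, (2,3) g=4 f=9, (3,3) g=3 f=9, (4,1) g=2 f=7, (4,3) g=2 f=9, (5,1) g=1 f=7, (5,3) g=1 f=9, (6,2) g=1 f=9]; closed=[(1,2), (2,2), (3,2), (4,2), (5,2)]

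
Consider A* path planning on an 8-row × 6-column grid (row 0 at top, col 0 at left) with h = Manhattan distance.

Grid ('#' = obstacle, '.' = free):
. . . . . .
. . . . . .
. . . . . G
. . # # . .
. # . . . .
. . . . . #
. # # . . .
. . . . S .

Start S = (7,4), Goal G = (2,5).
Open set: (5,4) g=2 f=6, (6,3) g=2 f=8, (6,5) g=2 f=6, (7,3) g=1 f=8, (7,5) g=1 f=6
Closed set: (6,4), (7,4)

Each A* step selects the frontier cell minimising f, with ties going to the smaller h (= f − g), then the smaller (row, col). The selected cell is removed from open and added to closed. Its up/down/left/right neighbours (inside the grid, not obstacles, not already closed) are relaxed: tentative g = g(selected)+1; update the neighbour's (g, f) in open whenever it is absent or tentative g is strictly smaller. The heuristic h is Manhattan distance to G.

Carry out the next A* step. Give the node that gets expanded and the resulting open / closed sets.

expanded=(5,4); open=[(4,4) g=3 f=6, (5,3) g=3 f=8, (6,3) g=2 f=8, (6,5) g=2 f=6, (7,3) g=1 f=8, (7,5) g=1 f=6]; closed=[(5,4), (6,4), (7,4)]

step 1: expand (5,4) (f=6, h=4) → closed; open now [(4,4) g=3 f=6, (5,3) g=3 f=8, (6,3) g=2 f=8, (6,5) g=2 f=6, (7,3) g=1 f=8, (7,5) g=1 f=6]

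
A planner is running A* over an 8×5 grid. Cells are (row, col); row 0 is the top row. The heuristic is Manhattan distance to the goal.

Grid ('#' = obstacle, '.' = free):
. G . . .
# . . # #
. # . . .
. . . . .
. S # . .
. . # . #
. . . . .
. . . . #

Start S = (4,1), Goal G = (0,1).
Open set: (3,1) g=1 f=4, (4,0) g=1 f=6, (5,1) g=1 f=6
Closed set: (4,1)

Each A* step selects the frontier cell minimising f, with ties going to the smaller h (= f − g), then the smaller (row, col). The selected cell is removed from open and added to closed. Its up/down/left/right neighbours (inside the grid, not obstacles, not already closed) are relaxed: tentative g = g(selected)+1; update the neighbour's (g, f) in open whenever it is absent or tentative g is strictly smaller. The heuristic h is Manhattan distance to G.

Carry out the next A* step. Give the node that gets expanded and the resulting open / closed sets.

expanded=(3,1); open=[(3,0) g=2 f=6, (3,2) g=2 f=6, (4,0) g=1 f=6, (5,1) g=1 f=6]; closed=[(3,1), (4,1)]

step 1: expand (3,1) (f=4, h=3) → closed; open now [(3,0) g=2 f=6, (3,2) g=2 f=6, (4,0) g=1 f=6, (5,1) g=1 f=6]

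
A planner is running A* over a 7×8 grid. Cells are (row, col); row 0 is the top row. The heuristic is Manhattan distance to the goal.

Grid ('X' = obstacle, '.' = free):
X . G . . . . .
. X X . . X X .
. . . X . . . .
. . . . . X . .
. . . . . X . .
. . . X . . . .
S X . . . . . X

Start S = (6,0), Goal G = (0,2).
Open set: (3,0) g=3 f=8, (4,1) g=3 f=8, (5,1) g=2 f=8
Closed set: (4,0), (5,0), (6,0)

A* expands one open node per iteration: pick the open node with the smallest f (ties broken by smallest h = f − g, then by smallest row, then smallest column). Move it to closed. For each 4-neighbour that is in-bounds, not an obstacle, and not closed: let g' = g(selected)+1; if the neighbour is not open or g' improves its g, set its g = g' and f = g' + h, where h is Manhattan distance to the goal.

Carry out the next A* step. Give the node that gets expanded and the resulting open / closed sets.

step 1: expand (3,0) (f=8, h=5) → closed; open now [(2,0) g=4 f=8, (3,1) g=4 f=8, (4,1) g=3 f=8, (5,1) g=2 f=8]

expanded=(3,0); open=[(2,0) g=4 f=8, (3,1) g=4 f=8, (4,1) g=3 f=8, (5,1) g=2 f=8]; closed=[(3,0), (4,0), (5,0), (6,0)]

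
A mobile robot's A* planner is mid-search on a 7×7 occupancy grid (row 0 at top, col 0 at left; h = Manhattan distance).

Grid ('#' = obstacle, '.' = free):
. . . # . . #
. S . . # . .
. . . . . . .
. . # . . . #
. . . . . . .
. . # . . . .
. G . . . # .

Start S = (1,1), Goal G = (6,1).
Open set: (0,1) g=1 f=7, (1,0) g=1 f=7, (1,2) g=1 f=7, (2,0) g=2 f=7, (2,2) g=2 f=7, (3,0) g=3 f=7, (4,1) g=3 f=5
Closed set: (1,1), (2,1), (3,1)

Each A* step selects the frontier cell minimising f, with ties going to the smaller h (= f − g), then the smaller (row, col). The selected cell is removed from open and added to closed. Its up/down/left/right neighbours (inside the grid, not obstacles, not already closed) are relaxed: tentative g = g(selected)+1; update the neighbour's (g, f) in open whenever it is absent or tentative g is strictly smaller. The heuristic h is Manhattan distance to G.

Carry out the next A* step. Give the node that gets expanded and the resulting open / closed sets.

expanded=(4,1); open=[(0,1) g=1 f=7, (1,0) g=1 f=7, (1,2) g=1 f=7, (2,0) g=2 f=7, (2,2) g=2 f=7, (3,0) g=3 f=7, (4,0) g=4 f=7, (4,2) g=4 f=7, (5,1) g=4 f=5]; closed=[(1,1), (2,1), (3,1), (4,1)]

step 1: expand (4,1) (f=5, h=2) → closed; open now [(0,1) g=1 f=7, (1,0) g=1 f=7, (1,2) g=1 f=7, (2,0) g=2 f=7, (2,2) g=2 f=7, (3,0) g=3 f=7, (4,0) g=4 f=7, (4,2) g=4 f=7, (5,1) g=4 f=5]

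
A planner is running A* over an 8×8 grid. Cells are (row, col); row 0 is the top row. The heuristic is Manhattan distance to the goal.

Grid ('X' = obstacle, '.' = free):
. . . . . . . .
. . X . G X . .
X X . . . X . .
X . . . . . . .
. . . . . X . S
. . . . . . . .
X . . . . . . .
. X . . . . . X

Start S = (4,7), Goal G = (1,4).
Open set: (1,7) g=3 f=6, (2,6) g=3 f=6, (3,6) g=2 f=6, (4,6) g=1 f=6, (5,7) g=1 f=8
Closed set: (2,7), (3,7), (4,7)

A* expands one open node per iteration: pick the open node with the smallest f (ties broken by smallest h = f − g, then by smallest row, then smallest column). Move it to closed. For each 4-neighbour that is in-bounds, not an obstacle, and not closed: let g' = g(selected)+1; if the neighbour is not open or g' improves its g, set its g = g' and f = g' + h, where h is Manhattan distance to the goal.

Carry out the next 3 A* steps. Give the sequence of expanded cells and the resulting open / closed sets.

order=[(1,7) → (1,6) → (2,6)]; open=[(0,6) g=5 f=8, (0,7) g=4 f=8, (3,6) g=2 f=6, (4,6) g=1 f=6, (5,7) g=1 f=8]; closed=[(1,6), (1,7), (2,6), (2,7), (3,7), (4,7)]

step 1: expand (1,7) (f=6, h=3) → closed; open now [(0,7) g=4 f=8, (1,6) g=4 f=6, (2,6) g=3 f=6, (3,6) g=2 f=6, (4,6) g=1 f=6, (5,7) g=1 f=8]
step 2: expand (1,6) (f=6, h=2) → closed; open now [(0,6) g=5 f=8, (0,7) g=4 f=8, (2,6) g=3 f=6, (3,6) g=2 f=6, (4,6) g=1 f=6, (5,7) g=1 f=8]
step 3: expand (2,6) (f=6, h=3) → closed; open now [(0,6) g=5 f=8, (0,7) g=4 f=8, (3,6) g=2 f=6, (4,6) g=1 f=6, (5,7) g=1 f=8]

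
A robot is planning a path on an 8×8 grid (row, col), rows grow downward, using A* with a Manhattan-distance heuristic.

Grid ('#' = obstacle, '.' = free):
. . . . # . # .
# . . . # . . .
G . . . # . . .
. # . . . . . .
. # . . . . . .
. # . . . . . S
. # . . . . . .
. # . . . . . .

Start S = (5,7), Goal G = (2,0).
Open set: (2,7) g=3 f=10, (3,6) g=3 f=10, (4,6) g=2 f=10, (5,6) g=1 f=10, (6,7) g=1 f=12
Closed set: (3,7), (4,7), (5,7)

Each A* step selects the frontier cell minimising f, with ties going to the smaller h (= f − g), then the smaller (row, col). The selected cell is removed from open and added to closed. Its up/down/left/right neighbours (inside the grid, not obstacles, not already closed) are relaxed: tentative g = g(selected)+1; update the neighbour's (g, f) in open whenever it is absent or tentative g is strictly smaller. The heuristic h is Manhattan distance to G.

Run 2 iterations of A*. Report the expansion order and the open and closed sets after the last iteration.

order=[(2,7) → (2,6)]; open=[(1,6) g=5 f=12, (1,7) g=4 f=12, (2,5) g=5 f=10, (3,6) g=3 f=10, (4,6) g=2 f=10, (5,6) g=1 f=10, (6,7) g=1 f=12]; closed=[(2,6), (2,7), (3,7), (4,7), (5,7)]

step 1: expand (2,7) (f=10, h=7) → closed; open now [(1,7) g=4 f=12, (2,6) g=4 f=10, (3,6) g=3 f=10, (4,6) g=2 f=10, (5,6) g=1 f=10, (6,7) g=1 f=12]
step 2: expand (2,6) (f=10, h=6) → closed; open now [(1,6) g=5 f=12, (1,7) g=4 f=12, (2,5) g=5 f=10, (3,6) g=3 f=10, (4,6) g=2 f=10, (5,6) g=1 f=10, (6,7) g=1 f=12]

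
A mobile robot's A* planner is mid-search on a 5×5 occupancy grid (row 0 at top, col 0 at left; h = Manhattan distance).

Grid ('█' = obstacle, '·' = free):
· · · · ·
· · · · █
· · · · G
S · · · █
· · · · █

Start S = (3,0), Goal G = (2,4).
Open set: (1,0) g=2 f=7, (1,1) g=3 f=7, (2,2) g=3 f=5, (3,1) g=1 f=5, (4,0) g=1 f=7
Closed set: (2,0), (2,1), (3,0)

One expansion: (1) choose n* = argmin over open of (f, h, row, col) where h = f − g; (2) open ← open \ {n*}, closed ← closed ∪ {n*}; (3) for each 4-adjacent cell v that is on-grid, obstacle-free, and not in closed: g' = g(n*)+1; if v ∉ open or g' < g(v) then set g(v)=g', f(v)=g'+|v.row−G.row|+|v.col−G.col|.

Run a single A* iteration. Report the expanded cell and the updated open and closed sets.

expanded=(2,2); open=[(1,0) g=2 f=7, (1,1) g=3 f=7, (1,2) g=4 f=7, (2,3) g=4 f=5, (3,1) g=1 f=5, (3,2) g=4 f=7, (4,0) g=1 f=7]; closed=[(2,0), (2,1), (2,2), (3,0)]

step 1: expand (2,2) (f=5, h=2) → closed; open now [(1,0) g=2 f=7, (1,1) g=3 f=7, (1,2) g=4 f=7, (2,3) g=4 f=5, (3,1) g=1 f=5, (3,2) g=4 f=7, (4,0) g=1 f=7]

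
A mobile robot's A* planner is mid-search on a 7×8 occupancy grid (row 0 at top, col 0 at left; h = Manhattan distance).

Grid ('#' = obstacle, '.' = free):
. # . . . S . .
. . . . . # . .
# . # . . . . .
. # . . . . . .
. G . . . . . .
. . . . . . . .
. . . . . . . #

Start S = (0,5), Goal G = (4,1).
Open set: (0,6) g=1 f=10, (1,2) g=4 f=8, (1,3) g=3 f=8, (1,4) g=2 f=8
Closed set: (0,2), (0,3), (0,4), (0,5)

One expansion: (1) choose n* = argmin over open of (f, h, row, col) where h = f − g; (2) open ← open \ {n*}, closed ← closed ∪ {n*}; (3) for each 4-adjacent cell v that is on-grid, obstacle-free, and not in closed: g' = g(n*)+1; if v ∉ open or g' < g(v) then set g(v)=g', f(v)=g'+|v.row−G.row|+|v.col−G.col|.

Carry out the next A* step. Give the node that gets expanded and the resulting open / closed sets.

step 1: expand (1,2) (f=8, h=4) → closed; open now [(0,6) g=1 f=10, (1,1) g=5 f=8, (1,3) g=3 f=8, (1,4) g=2 f=8]

expanded=(1,2); open=[(0,6) g=1 f=10, (1,1) g=5 f=8, (1,3) g=3 f=8, (1,4) g=2 f=8]; closed=[(0,2), (0,3), (0,4), (0,5), (1,2)]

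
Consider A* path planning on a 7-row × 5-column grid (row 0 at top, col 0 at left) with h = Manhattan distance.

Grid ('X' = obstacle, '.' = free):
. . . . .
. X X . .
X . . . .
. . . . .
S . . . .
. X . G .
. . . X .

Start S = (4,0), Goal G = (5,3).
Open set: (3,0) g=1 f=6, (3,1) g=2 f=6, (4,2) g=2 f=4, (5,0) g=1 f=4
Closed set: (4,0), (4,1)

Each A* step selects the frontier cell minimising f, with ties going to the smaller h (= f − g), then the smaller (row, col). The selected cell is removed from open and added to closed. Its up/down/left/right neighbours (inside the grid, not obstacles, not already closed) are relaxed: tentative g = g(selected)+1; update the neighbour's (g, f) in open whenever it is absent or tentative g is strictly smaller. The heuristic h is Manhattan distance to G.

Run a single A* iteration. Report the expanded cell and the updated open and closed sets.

expanded=(4,2); open=[(3,0) g=1 f=6, (3,1) g=2 f=6, (3,2) g=3 f=6, (4,3) g=3 f=4, (5,0) g=1 f=4, (5,2) g=3 f=4]; closed=[(4,0), (4,1), (4,2)]

step 1: expand (4,2) (f=4, h=2) → closed; open now [(3,0) g=1 f=6, (3,1) g=2 f=6, (3,2) g=3 f=6, (4,3) g=3 f=4, (5,0) g=1 f=4, (5,2) g=3 f=4]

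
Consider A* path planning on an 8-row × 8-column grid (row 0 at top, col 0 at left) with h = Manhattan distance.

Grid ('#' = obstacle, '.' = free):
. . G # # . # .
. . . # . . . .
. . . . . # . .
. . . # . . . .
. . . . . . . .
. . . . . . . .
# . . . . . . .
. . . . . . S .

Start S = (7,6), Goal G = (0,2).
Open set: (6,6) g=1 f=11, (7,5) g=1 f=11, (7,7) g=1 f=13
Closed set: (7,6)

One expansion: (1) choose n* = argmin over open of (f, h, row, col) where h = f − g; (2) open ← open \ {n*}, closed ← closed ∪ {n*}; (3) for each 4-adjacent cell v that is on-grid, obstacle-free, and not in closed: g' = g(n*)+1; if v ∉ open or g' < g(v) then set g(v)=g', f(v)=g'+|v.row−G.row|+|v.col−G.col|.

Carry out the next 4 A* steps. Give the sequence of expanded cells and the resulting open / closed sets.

step 1: expand (6,6) (f=11, h=10) → closed; open now [(5,6) g=2 f=11, (6,5) g=2 f=11, (6,7) g=2 f=13, (7,5) g=1 f=11, (7,7) g=1 f=13]
step 2: expand (5,6) (f=11, h=9) → closed; open now [(4,6) g=3 f=11, (5,5) g=3 f=11, (5,7) g=3 f=13, (6,5) g=2 f=11, (6,7) g=2 f=13, (7,5) g=1 f=11, (7,7) g=1 f=13]
step 3: expand (4,6) (f=11, h=8) → closed; open now [(3,6) g=4 f=11, (4,5) g=4 f=11, (4,7) g=4 f=13, (5,5) g=3 f=11, (5,7) g=3 f=13, (6,5) g=2 f=11, (6,7) g=2 f=13, (7,5) g=1 f=11, (7,7) g=1 f=13]
step 4: expand (3,6) (f=11, h=7) → closed; open now [(2,6) g=5 f=11, (3,5) g=5 f=11, (3,7) g=5 f=13, (4,5) g=4 f=11, (4,7) g=4 f=13, (5,5) g=3 f=11, (5,7) g=3 f=13, (6,5) g=2 f=11, (6,7) g=2 f=13, (7,5) g=1 f=11, (7,7) g=1 f=13]

order=[(6,6) → (5,6) → (4,6) → (3,6)]; open=[(2,6) g=5 f=11, (3,5) g=5 f=11, (3,7) g=5 f=13, (4,5) g=4 f=11, (4,7) g=4 f=13, (5,5) g=3 f=11, (5,7) g=3 f=13, (6,5) g=2 f=11, (6,7) g=2 f=13, (7,5) g=1 f=11, (7,7) g=1 f=13]; closed=[(3,6), (4,6), (5,6), (6,6), (7,6)]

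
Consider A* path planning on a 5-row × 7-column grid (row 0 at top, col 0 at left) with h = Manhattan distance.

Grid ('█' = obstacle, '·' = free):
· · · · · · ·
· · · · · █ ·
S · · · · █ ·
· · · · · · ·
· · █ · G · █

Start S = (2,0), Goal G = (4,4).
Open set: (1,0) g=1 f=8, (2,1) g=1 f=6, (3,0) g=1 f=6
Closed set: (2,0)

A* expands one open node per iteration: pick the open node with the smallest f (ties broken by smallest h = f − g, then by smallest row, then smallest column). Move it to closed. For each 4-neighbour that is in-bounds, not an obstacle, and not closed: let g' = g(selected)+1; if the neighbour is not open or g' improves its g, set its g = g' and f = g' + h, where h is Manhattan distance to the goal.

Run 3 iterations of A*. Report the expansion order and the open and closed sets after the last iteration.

order=[(2,1) → (2,2) → (2,3)]; open=[(1,0) g=1 f=8, (1,1) g=2 f=8, (1,2) g=3 f=8, (1,3) g=4 f=8, (2,4) g=4 f=6, (3,0) g=1 f=6, (3,1) g=2 f=6, (3,2) g=3 f=6, (3,3) g=4 f=6]; closed=[(2,0), (2,1), (2,2), (2,3)]

step 1: expand (2,1) (f=6, h=5) → closed; open now [(1,0) g=1 f=8, (1,1) g=2 f=8, (2,2) g=2 f=6, (3,0) g=1 f=6, (3,1) g=2 f=6]
step 2: expand (2,2) (f=6, h=4) → closed; open now [(1,0) g=1 f=8, (1,1) g=2 f=8, (1,2) g=3 f=8, (2,3) g=3 f=6, (3,0) g=1 f=6, (3,1) g=2 f=6, (3,2) g=3 f=6]
step 3: expand (2,3) (f=6, h=3) → closed; open now [(1,0) g=1 f=8, (1,1) g=2 f=8, (1,2) g=3 f=8, (1,3) g=4 f=8, (2,4) g=4 f=6, (3,0) g=1 f=6, (3,1) g=2 f=6, (3,2) g=3 f=6, (3,3) g=4 f=6]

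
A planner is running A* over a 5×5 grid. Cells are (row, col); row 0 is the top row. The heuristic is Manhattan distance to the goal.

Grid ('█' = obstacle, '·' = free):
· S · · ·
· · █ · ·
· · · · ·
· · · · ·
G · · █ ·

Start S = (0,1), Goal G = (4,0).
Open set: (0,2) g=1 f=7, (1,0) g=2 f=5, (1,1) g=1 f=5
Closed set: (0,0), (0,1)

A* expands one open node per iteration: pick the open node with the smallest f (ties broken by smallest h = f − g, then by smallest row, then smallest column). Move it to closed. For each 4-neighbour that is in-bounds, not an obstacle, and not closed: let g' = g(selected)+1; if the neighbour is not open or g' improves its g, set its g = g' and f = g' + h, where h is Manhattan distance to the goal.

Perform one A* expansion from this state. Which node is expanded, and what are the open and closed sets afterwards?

expanded=(1,0); open=[(0,2) g=1 f=7, (1,1) g=1 f=5, (2,0) g=3 f=5]; closed=[(0,0), (0,1), (1,0)]

step 1: expand (1,0) (f=5, h=3) → closed; open now [(0,2) g=1 f=7, (1,1) g=1 f=5, (2,0) g=3 f=5]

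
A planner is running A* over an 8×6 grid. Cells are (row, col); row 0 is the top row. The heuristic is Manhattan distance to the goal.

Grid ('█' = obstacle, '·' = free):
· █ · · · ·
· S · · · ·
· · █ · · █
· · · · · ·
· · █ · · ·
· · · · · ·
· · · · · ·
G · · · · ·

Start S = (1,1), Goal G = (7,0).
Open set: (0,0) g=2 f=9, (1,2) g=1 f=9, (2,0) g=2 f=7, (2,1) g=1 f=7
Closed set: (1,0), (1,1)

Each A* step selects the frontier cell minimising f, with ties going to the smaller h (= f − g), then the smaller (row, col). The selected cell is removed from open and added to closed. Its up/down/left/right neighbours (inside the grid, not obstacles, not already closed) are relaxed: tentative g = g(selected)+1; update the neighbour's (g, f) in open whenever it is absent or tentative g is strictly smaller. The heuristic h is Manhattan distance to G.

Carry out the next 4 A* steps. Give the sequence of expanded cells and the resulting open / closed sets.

step 1: expand (2,0) (f=7, h=5) → closed; open now [(0,0) g=2 f=9, (1,2) g=1 f=9, (2,1) g=1 f=7, (3,0) g=3 f=7]
step 2: expand (3,0) (f=7, h=4) → closed; open now [(0,0) g=2 f=9, (1,2) g=1 f=9, (2,1) g=1 f=7, (3,1) g=4 f=9, (4,0) g=4 f=7]
step 3: expand (4,0) (f=7, h=3) → closed; open now [(0,0) g=2 f=9, (1,2) g=1 f=9, (2,1) g=1 f=7, (3,1) g=4 f=9, (4,1) g=5 f=9, (5,0) g=5 f=7]
step 4: expand (5,0) (f=7, h=2) → closed; open now [(0,0) g=2 f=9, (1,2) g=1 f=9, (2,1) g=1 f=7, (3,1) g=4 f=9, (4,1) g=5 f=9, (5,1) g=6 f=9, (6,0) g=6 f=7]

order=[(2,0) → (3,0) → (4,0) → (5,0)]; open=[(0,0) g=2 f=9, (1,2) g=1 f=9, (2,1) g=1 f=7, (3,1) g=4 f=9, (4,1) g=5 f=9, (5,1) g=6 f=9, (6,0) g=6 f=7]; closed=[(1,0), (1,1), (2,0), (3,0), (4,0), (5,0)]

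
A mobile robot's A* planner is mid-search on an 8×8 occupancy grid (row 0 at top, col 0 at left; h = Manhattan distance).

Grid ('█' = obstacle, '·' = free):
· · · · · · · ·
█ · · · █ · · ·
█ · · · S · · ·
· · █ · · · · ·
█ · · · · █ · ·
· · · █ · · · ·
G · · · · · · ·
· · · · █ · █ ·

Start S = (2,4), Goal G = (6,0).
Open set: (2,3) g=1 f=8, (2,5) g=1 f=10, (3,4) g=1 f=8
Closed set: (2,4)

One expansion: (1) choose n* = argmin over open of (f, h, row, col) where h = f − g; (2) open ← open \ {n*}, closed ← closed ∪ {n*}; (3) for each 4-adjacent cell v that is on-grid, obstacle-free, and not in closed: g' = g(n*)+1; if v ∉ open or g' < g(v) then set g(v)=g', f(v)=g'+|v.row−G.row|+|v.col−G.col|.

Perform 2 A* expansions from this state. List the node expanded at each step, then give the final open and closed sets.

step 1: expand (2,3) (f=8, h=7) → closed; open now [(1,3) g=2 f=10, (2,2) g=2 f=8, (2,5) g=1 f=10, (3,3) g=2 f=8, (3,4) g=1 f=8]
step 2: expand (2,2) (f=8, h=6) → closed; open now [(1,2) g=3 f=10, (1,3) g=2 f=10, (2,1) g=3 f=8, (2,5) g=1 f=10, (3,3) g=2 f=8, (3,4) g=1 f=8]

order=[(2,3) → (2,2)]; open=[(1,2) g=3 f=10, (1,3) g=2 f=10, (2,1) g=3 f=8, (2,5) g=1 f=10, (3,3) g=2 f=8, (3,4) g=1 f=8]; closed=[(2,2), (2,3), (2,4)]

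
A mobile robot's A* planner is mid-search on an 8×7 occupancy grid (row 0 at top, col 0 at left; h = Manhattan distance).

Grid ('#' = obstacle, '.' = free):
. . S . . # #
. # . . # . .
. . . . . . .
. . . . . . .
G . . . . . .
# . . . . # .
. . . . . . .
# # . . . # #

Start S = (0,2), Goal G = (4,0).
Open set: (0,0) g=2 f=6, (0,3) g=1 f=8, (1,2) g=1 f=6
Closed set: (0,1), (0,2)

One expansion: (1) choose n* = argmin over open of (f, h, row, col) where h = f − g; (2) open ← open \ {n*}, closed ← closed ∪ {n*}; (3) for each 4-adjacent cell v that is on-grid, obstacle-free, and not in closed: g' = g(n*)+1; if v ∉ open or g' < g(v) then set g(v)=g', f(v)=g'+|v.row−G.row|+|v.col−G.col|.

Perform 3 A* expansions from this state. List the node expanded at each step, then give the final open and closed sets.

order=[(0,0) → (1,0) → (2,0)]; open=[(0,3) g=1 f=8, (1,2) g=1 f=6, (2,1) g=5 f=8, (3,0) g=5 f=6]; closed=[(0,0), (0,1), (0,2), (1,0), (2,0)]

step 1: expand (0,0) (f=6, h=4) → closed; open now [(0,3) g=1 f=8, (1,0) g=3 f=6, (1,2) g=1 f=6]
step 2: expand (1,0) (f=6, h=3) → closed; open now [(0,3) g=1 f=8, (1,2) g=1 f=6, (2,0) g=4 f=6]
step 3: expand (2,0) (f=6, h=2) → closed; open now [(0,3) g=1 f=8, (1,2) g=1 f=6, (2,1) g=5 f=8, (3,0) g=5 f=6]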